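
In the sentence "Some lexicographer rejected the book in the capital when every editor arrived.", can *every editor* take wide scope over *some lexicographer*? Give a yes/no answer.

No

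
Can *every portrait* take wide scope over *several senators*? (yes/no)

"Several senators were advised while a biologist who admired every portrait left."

No

*every portrait* is embedded in the relative clause *who admired every portrait*, which is itself inside the adjunct *while a biologist who admired every portrait left*.
Two island boundaries intervene — the relative clause and the adjunct. Either alone would block QR.
Hence only narrow scope for *every portrait* (under *several senators*) survives.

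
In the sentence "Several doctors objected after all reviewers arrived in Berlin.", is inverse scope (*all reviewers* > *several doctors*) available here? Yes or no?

No

The DP *all reviewers* is contained in the adjunct clause *after all reviewers arrived in Berlin*.
Since the clause is an adjunct (not a complement), the Adjunct Condition blocks QR across its edge.
*all reviewers* > *several doctors* would require crossing that boundary, which is illicit.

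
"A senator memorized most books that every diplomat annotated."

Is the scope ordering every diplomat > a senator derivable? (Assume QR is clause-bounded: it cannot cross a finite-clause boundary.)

No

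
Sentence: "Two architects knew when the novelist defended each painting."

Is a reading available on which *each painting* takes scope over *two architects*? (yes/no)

No

*each painting* sits inside the embedded question *when the novelist defended each painting*.
An indirect question is a wh-island; the filled [Spec,CP] blocks QR across the CP edge.
So *each painting* cannot raise to a position above *two architects*.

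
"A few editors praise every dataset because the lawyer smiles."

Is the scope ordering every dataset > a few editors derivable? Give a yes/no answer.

*every dataset* is a matrix argument; the adjunct is an island but the target quantifier is outside it.
With no island boundary between them, the object can take inverse scope over the subject via ordinary QR within the clause.

Yes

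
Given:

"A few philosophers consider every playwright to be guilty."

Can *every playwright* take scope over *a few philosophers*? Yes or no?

Yes

This is an ECM construction: *every playwright* is the infinitival subject, Case-marked by the matrix verb, and the infinitive is transparent for QR.
Nothing blocks QR of the lower DP to a position above the higher one, so inverse scope is available.
Both orderings are possible: *a few philosophers* > *every playwright* and *every playwright* > *a few philosophers*.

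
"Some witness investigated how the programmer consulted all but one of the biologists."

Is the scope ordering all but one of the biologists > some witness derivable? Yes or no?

Structurally, *all but one of the biologists* is inside the embedded question *how the programmer consulted all but one of the biologists*.
An indirect question is a wh-island; the filled [Spec,CP] blocks QR across the CP edge.
So the wide-scope reading for *all but one of the biologists* is blocked.
(Only the surface reading survives: one fixed witness with respect to all the relevant biologists.)

No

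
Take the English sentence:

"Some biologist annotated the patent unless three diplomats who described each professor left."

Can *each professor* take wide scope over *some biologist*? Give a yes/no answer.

No

The DP *each professor* is contained in the relative clause *who described each professor*, which is itself inside the adjunct *unless three diplomats who described each professor left*.
Even if one barrier were somehow void, the other would still block QR.
*each professor* is confined to the island and cannot take scope over *some biologist*.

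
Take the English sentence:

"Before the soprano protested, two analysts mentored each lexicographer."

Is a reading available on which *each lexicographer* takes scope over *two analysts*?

Yes

Although there is an adjunct clause, *each lexicographer* is in the main clause, not inside the adjunct.
With no island boundary between them, the object can take inverse scope over the subject via ordinary QR within the clause.
The sentence is scopally ambiguous between *two analysts* > *each lexicographer* and *each lexicographer* > *two analysts*.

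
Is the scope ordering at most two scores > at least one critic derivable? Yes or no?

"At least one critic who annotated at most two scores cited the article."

No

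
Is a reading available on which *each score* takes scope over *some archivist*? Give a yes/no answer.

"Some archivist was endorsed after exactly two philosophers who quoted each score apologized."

*each score* sits inside the relative clause *who quoted each score*, which is itself inside the adjunct *after exactly two philosophers who quoted each score apologized*.
Both the relative clause and the enclosing adjunct are scope islands; QR cannot cross either.
*each score* > *some archivist* would require crossing that boundary, which is illicit.
(Only the surface reading survives: one fixed archivist with respect to all the relevant scores.)

No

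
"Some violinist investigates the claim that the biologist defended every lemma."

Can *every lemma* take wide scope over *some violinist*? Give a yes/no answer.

No

Structurally, *every lemma* is inside the complex NP *the claim that the biologist defended every lemma*.
The Complex NP Constraint bars QR out of the complement clause of a noun.
*every lemma* > *some violinist* would require crossing that boundary, which is illicit.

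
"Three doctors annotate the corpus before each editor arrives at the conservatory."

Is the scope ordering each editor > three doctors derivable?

The target quantifier *each editor* is part of the adjunct clause *before each editor arrives at the conservatory*.
Adverbial clauses are not L-marked, so they are barriers for QR — the quantifier cannot escape the adjunct.
So *each editor* cannot raise to a position above *three doctors*.

No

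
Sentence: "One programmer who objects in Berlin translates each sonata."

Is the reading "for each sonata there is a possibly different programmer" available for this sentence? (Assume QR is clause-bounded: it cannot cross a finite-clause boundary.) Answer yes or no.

That reading corresponds to *each sonata* > *one programmer*.
*each sonata* is a matrix argument; only *one programmer* is modified by the relative clause *who objects in Berlin*, so the RC island is irrelevant to the target quantifier.
Clause-internal QR can adjoin the lower DP above the subject, yielding the inverse reading.

Yes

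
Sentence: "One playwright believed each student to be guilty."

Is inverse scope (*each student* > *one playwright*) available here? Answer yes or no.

*each student* is the subject of an ECM infinitive — the infinitival complement of an ECM verb is not a scope island, so *each student* can raise into the matrix clause.
With no island boundary between them, the object can take inverse scope over the subject via ordinary QR within the clause.
Both orderings are possible: *one playwright* > *each student* and *each student* > *one playwright*.

Yes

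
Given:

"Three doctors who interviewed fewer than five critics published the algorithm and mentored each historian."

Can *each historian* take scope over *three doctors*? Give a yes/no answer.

*each historian* occurs within one conjunct of the coordinate structure (*mentored each historian*).
QR out of a conjunct would have to apply non-ATB, which the CSC forbids.
So *each historian* cannot raise to a position above *three doctors*.

No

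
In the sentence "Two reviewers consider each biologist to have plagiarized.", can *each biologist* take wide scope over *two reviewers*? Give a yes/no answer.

*each biologist* is an ECM subject; ECM complements are not islands, and the embedded quantifier may take matrix scope.
No island intervenes, so both surface and inverse scope are derivable.
So *each biologist* > *two reviewers* is among the available readings.

Yes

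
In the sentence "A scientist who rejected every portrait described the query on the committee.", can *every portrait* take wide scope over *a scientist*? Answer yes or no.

No

The DP *every portrait* is contained in the relative clause *who rejected every portrait*.
Quantifiers inside a relative clause are trapped there; the RC boundary blocks QR.
*every portrait* > *a scientist* would require crossing that boundary, which is illicit.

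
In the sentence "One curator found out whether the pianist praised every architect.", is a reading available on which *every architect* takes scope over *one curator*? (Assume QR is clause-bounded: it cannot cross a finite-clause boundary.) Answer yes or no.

No

*every architect* is embedded in the embedded question *whether the pianist praised every architect*.
Embedded questions are wh-islands: a quantifier inside an indirect question cannot QR into the matrix clause.
So *every architect* cannot raise to a position above *one curator*.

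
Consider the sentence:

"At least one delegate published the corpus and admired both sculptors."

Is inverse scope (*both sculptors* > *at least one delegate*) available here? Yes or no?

No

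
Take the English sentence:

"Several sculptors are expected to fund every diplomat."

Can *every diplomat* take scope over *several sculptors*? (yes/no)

*every diplomat* is inside a raising infinitive, which is transparent to QR (no CP barrier), so it behaves as a matrix argument.
Since no island is crossed, the inverse ordering is licensed alongside surface scope.
So *every diplomat* > *several sculptors* is among the available readings.

Yes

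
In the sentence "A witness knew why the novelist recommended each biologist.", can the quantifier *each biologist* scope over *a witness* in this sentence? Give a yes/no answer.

No

*each biologist* is embedded in the embedded question *why the novelist recommended each biologist*.
QR across an interrogative CP boundary is ruled out as a wh-island violation.
So *each biologist* cannot raise to a position above *a witness*.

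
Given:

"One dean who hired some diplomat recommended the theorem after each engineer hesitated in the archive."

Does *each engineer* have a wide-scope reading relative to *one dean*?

No

The target quantifier *each engineer* is part of the adjunct clause *after each engineer hesitated in the archive*.
Adverbial clauses are not L-marked, so they are barriers for QR — the quantifier cannot escape the adjunct.
*each engineer* > *one dean* would require crossing that boundary, which is illicit.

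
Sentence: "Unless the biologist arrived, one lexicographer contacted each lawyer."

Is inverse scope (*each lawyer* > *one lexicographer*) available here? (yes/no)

Yes

Although there is an adjunct clause, *each lawyer* is in the main clause, not inside the adjunct.
Nothing blocks QR of the lower DP to a position above the higher one, so inverse scope is available.
The sentence is scopally ambiguous between *one lexicographer* > *each lawyer* and *each lawyer* > *one lexicographer*.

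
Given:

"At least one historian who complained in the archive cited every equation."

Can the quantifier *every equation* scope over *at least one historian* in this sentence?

*every equation* sits in the matrix clause, not in the relative clause on *at least one historian*.
No island intervenes, so both surface and inverse scope are derivable.

Yes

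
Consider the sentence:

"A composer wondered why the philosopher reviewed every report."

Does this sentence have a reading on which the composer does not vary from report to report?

Yes

The described interpretation is the *a composer* > *every report* scoping.
Surface scope (*a composer* > *every report*) is always derivable; islands only block QR, not in-situ interpretation.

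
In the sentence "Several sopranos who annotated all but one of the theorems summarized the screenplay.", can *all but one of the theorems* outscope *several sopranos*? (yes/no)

No

The target quantifier *all but one of the theorems* is part of the relative clause *who annotated all but one of the theorems*.
A relative clause is a scope island — quantifier raising cannot cross its boundary.
*all but one of the theorems* is confined to the island and cannot take scope over *several sopranos*.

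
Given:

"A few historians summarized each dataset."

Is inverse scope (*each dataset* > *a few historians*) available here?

Both DPs are arguments of the same predicate; there is no clause or island boundary between them.
With no island boundary between them, the object can take inverse scope over the subject via ordinary QR within the clause.

Yes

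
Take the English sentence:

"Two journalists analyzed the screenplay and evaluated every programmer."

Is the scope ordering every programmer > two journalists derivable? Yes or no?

No

*every programmer* occurs within one conjunct of the coordinate structure (*evaluated every programmer*).
The Coordinate Structure Constraint blocks movement (including QR) out of a single conjunct.
So *every programmer* cannot raise high enough to outscope *two journalists*; only the surface ordering *two journalists* > *every programmer* is available.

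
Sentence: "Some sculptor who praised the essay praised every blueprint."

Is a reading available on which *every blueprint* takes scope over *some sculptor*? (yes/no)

Yes

*every blueprint* is a matrix argument; only *some sculptor* is modified by the relative clause *who praised the essay*, so the RC island is irrelevant to the target quantifier.
Nothing blocks QR of the lower DP to a position above the higher one, so inverse scope is available.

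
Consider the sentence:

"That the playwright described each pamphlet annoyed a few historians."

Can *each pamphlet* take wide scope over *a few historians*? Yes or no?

No

*each pamphlet* sits inside the sentential subject *that the playwright described each pamphlet*.
The subject-island constraint blocks QR out of a clausal subject.
The ordering *each pamphlet* > *a few historians* is therefore underivable.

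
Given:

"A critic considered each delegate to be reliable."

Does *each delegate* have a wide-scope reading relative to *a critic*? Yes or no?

Yes

*each delegate* is the subject of an ECM infinitive — the infinitival complement of an ECM verb is not a scope island, so *each delegate* can raise into the matrix clause.
With no island boundary between them, the object can take inverse scope over the subject via ordinary QR within the clause.
Both orderings are possible: *a critic* > *each delegate* and *each delegate* > *a critic*.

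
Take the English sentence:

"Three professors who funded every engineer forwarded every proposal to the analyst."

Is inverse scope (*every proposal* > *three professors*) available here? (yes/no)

Although the sentence contains a relative clause (*who funded every engineer*), *every proposal* is outside it, in the matrix VP.
No island intervenes, so both surface and inverse scope are derivable.

Yes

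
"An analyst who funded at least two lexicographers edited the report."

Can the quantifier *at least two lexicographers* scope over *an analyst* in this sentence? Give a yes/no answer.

The DP *at least two lexicographers* is contained in the relative clause *who funded at least two lexicographers*.
Relative clauses block scope extraction: QR cannot target a position outside the modified NP.
So *at least two lexicographers* cannot raise high enough to outscope *an analyst*; only the surface ordering *an analyst* > *at least two lexicographers* is available.
(Only the surface reading survives: one fixed analyst with respect to all the relevant lexicographers.)

No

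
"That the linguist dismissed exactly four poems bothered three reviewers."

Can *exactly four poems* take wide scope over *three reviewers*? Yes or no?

The DP *exactly four poems* is contained in the sentential subject *that the linguist dismissed exactly four poems*.
Subjects — clausal subjects included — are islands for extraction, and QR is no exception.
*exactly four poems* > *three reviewers* would require crossing that boundary, which is illicit.

No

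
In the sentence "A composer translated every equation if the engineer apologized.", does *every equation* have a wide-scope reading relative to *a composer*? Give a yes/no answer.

Yes

*every equation* is a matrix argument; the adjunct is an island but the target quantifier is outside it.
Nothing blocks QR of the lower DP to a position above the higher one, so inverse scope is available.
Both orderings are possible: *a composer* > *every equation* and *every equation* > *a composer*.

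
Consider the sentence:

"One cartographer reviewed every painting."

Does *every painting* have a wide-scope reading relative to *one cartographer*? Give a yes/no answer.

Yes

*every painting* and *one cartographer* are in the same minimal clause.
Ordinary QR to a clause-peripheral position gives the wide-scope LF for the lower DP.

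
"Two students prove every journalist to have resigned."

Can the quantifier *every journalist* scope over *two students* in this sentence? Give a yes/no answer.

*every journalist* is an ECM subject; ECM complements are not islands, and the embedded quantifier may take matrix scope.
Ordinary QR to a clause-peripheral position gives the wide-scope LF for the lower DP.

Yes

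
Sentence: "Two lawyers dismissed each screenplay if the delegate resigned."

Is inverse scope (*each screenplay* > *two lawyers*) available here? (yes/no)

Yes

Neither queried DP is inside the adjunct, so the adjunct-island constraint does not apply.
Ordinary QR to a clause-peripheral position gives the wide-scope LF for the lower DP.
So *each screenplay* > *two lawyers* is among the available readings.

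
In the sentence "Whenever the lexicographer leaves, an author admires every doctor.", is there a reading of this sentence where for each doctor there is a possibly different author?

Yes

This is the *every doctor* > *an author* reading.
The adjunct clause does not contain *every doctor*, which is the matrix object.
Since no island is crossed, the inverse ordering is licensed alongside surface scope.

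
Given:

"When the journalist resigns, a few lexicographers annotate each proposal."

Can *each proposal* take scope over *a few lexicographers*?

Yes

Although there is an adjunct clause, *each proposal* is in the main clause, not inside the adjunct.
Clause-internal QR can adjoin the lower DP above the subject, yielding the inverse reading.
So *each proposal* > *a few lexicographers* is among the available readings.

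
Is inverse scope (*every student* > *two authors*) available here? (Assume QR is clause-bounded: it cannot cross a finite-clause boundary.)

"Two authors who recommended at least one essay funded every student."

Yes

*every student* is a matrix argument; only *two authors* is modified by the relative clause *who recommended at least one essay*, so the RC island is irrelevant to the target quantifier.
Nothing blocks QR of the lower DP to a position above the higher one, so inverse scope is available.
Both orderings are possible: *two authors* > *every student* and *every student* > *two authors*.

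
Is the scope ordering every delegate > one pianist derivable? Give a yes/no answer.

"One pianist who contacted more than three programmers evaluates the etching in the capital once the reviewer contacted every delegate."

No

The target quantifier *every delegate* is part of the adjunct clause *once the reviewer contacted every delegate*.
Adjunct clauses are scope islands: a quantifier inside an adjunct cannot raise into the matrix clause.
The inverse ordering *every delegate* > *one pianist* is therefore underivable.
(Only the surface reading survives: one fixed pianist with respect to all the relevant delegates.)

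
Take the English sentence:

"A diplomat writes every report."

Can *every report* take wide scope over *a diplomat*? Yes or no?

Yes

*every report* and *a diplomat* are in the same minimal clause.
Ordinary QR to a clause-peripheral position gives the wide-scope LF for the lower DP.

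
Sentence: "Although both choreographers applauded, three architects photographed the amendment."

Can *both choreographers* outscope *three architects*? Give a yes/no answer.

No

*both choreographers* is embedded in the adjunct clause *although both choreographers applauded*.
Adjuncts are opaque for quantifier raising; a quantifier in an adjunct stays inside it.
The ordering *both choreographers* > *three architects* is therefore underivable.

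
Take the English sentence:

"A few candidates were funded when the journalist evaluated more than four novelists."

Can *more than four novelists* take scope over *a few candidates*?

Structurally, *more than four novelists* is inside the adjunct clause *when the journalist evaluated more than four novelists*.
Since the clause is an adjunct (not a complement), the Adjunct Condition blocks QR across its edge.
*more than four novelists* > *a few candidates* would require crossing that boundary, which is illicit.

No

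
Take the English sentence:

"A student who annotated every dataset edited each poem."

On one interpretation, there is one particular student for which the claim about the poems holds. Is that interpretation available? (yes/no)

Yes

The paraphrase describes the scope ordering *a student* > *each poem*.
That is the surface-scope ordering, which is always one of the available readings — island constraints only ever restrict inverse scope.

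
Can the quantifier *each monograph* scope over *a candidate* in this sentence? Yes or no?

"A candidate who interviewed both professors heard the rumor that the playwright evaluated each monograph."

No

*each monograph* occurs within the complex NP *the rumor that the playwright evaluated each monograph*.
The Complex NP Constraint bars QR out of the complement clause of a noun.
So the wide-scope reading for *each monograph* is blocked.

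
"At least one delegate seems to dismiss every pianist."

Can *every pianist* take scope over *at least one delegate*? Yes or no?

Yes

Infinitival complements of raising predicates do not block QR; *every pianist* and *at least one delegate* are effectively clausemates.
QR within a single clause is free, so the lower quantifier may take scope over the higher one.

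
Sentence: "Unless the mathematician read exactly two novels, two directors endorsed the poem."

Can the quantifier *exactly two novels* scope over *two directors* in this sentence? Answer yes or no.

No

*exactly two novels* is embedded in the adjunct clause *unless the mathematician read exactly two novels*.
Adjuncts are opaque for quantifier raising; a quantifier in an adjunct stays inside it.
*exactly two novels* is confined to the island and cannot take scope over *two directors*.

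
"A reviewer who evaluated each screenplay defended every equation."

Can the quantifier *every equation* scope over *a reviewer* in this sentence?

Yes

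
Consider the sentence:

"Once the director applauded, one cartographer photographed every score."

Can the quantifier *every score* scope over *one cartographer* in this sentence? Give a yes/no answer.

The adjunct island is irrelevant here — *every score* and *one cartographer* are both in the matrix clause.
Since no island is crossed, the inverse ordering is licensed alongside surface scope.

Yes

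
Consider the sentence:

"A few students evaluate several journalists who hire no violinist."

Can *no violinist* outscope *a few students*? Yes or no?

The target quantifier *no violinist* is part of the relative clause *who hire no violinist* modifying *several journalists*.
Relative clauses are scope islands: a quantifier cannot QR out of a relative clause to take scope in the matrix clause.
So *no violinist* cannot raise high enough to outscope *a few students*; only the surface ordering *a few students* > *no violinist* is available.

No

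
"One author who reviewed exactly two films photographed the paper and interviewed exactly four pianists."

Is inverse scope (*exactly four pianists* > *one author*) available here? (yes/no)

The DP *exactly four pianists* is contained in one conjunct of the coordinate structure (*interviewed exactly four pianists*).
Asymmetric QR out of one conjunct violates the Coordinate Structure Constraint.
So the wide-scope reading for *exactly four pianists* is blocked.
(Only the surface reading survives: one fixed author with respect to all the relevant pianists.)

No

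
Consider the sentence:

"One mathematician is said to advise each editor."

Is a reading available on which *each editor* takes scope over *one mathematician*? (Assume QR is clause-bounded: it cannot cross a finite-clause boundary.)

The matrix predicate is a raising verb, whose infinitival complement is not a scope island — *each editor* can QR into the matrix clause.
Ordinary QR to a clause-peripheral position gives the wide-scope LF for the lower DP.
So *each editor* > *one mathematician* is among the available readings.

Yes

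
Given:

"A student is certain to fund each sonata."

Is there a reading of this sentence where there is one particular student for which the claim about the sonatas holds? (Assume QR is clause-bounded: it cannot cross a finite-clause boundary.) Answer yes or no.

The described interpretation is the *a student* > *each sonata* scoping.
Nothing needs to raise for *a student* > *each sonata*, so no island constraint is at stake.

Yes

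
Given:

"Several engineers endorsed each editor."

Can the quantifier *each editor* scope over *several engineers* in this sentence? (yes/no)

Both DPs are arguments of the same predicate; there is no clause or island boundary between them.
Nothing blocks QR of the lower DP to a position above the higher one, so inverse scope is available.
The sentence is scopally ambiguous between *several engineers* > *each editor* and *each editor* > *several engineers*.

Yes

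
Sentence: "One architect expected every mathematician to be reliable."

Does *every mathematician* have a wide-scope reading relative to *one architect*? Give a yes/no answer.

Yes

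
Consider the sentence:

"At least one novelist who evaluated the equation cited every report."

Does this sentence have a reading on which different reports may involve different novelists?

Yes

This is the *every report* > *at least one novelist* reading.
The relative clause *who evaluated the equation* modifies *at least one novelist*, but *every report* is not inside that relative clause — it is an argument of the matrix verb.
Clause-internal QR can adjoin the lower DP above the subject, yielding the inverse reading.
The sentence is scopally ambiguous between *at least one novelist* > *every report* and *every report* > *at least one novelist*.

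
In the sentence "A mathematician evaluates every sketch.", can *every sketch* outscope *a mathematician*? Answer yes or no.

Yes

*every sketch* is the matrix object and *a mathematician* the matrix subject; the two are clausemates.
Since no island is crossed, the inverse ordering is licensed alongside surface scope.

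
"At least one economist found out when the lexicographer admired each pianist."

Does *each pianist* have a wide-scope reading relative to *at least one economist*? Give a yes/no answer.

No

Structurally, *each pianist* is inside the embedded question *when the lexicographer admired each pianist*.
An indirect question is a wh-island; the filled [Spec,CP] blocks QR across the CP edge.
So *each pianist* cannot raise high enough to outscope *at least one economist*; only the surface ordering *at least one economist* > *each pianist* is available.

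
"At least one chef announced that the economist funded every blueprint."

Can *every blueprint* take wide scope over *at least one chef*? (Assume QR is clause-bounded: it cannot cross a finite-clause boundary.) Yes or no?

*every blueprint* is embedded in the finite complement clause *that the economist funded every blueprint*.
QR is clause-bounded, so the finite complement is a scope island for the embedded quantifier.
*every blueprint* > *at least one chef* would require crossing that boundary, which is illicit.
(Only the surface reading survives: one fixed chef with respect to all the relevant blueprints.)

No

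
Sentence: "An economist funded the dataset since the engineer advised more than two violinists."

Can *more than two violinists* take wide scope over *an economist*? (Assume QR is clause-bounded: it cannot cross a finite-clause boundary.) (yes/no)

*more than two violinists* is embedded in the adjunct clause *since the engineer advised more than two violinists*.
Since the clause is an adjunct (not a complement), the Adjunct Condition blocks QR across its edge.
So the wide-scope reading for *more than two violinists* is blocked.

No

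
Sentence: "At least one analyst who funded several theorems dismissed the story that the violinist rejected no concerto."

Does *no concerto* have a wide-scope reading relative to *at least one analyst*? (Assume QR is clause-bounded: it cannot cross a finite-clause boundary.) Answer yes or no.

*no concerto* sits inside the complex NP *the story that the violinist rejected no concerto*.
Noun-complement clauses are scope islands (the Complex NP Constraint): a quantifier inside one cannot scope into the matrix.
*no concerto* > *at least one analyst* would require crossing that boundary, which is illicit.

No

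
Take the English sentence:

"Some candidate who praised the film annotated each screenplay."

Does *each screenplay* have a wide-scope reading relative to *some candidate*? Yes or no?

The relative clause *who praised the film* modifies *some candidate*, but *each screenplay* is not inside that relative clause — it is an argument of the matrix verb.
No island intervenes, so both surface and inverse scope are derivable.
Both orderings are possible: *some candidate* > *each screenplay* and *each screenplay* > *some candidate*.

Yes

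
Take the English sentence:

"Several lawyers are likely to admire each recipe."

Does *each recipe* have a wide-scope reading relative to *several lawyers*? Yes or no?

*each recipe* is inside a raising infinitive, which is transparent to QR (no CP barrier), so it behaves as a matrix argument.
Ordinary QR to a clause-peripheral position gives the wide-scope LF for the lower DP.

Yes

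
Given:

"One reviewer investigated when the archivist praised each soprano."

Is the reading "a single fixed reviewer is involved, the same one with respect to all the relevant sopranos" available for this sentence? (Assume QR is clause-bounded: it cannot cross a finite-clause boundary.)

Yes

That reading corresponds to *one reviewer* > *each soprano*.
That is the surface-scope ordering, which is always one of the available readings — island constraints only ever restrict inverse scope.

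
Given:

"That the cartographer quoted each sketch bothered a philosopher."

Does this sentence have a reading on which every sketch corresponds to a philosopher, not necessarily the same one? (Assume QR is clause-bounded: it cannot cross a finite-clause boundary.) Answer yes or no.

No

The described interpretation is the *each sketch* > *a philosopher* scoping.
*each sketch* occurs within the sentential subject *that the cartographer quoted each sketch*.
Clausal subjects are scope islands; QR from inside the subject into the matrix is barred.
*each sketch* > *a philosopher* would require crossing that boundary, which is illicit.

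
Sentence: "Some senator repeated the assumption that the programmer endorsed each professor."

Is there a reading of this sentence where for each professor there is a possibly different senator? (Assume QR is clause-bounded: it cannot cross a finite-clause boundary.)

That reading corresponds to *each professor* > *some senator*.
The target quantifier *each professor* is part of the complex NP *the assumption that the programmer endorsed each professor*.
Since the clause is the complement of a nominal head, the CNPC blocks scope extraction.
There is no licit LF on which *each professor* c-commands *some senator*.

No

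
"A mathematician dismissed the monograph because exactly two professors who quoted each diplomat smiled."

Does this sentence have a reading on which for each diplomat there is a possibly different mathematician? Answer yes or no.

No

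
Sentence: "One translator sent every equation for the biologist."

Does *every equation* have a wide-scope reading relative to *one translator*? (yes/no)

*every equation* is the matrix object and *one translator* the matrix subject; the two are clausemates.
Ordinary QR to a clause-peripheral position gives the wide-scope LF for the lower DP.
The sentence is scopally ambiguous between *one translator* > *every equation* and *every equation* > *one translator*.

Yes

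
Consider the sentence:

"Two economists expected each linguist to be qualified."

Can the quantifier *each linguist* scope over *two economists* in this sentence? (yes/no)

Yes

This is an ECM construction: *each linguist* is the infinitival subject, Case-marked by the matrix verb, and the infinitive is transparent for QR.
Since no island is crossed, the inverse ordering is licensed alongside surface scope.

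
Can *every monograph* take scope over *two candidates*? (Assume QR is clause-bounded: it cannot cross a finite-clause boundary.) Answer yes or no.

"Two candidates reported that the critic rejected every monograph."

*every monograph* is embedded in the finite complement clause *that the critic rejected every monograph*.
With QR restricted to its own tensed clause, the embedded quantifier cannot reach a matrix scope position.
The inverse ordering *every monograph* > *two candidates* is therefore underivable.

No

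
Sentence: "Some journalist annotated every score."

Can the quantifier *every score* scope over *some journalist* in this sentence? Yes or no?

Yes

*every score* is the matrix object and *some journalist* the matrix subject; the two are clausemates.
Nothing blocks QR of the lower DP to a position above the higher one, so inverse scope is available.
The sentence is scopally ambiguous between *some journalist* > *every score* and *every score* > *some journalist*.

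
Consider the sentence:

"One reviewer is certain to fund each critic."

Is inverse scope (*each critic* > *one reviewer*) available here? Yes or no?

Yes

*each critic* is the object of the infinitival complement of a raising predicate; raising infinitives are transparent for QR, so the two DPs are in effect clausemates.
Ordinary QR to a clause-peripheral position gives the wide-scope LF for the lower DP.
Both orderings are possible: *one reviewer* > *each critic* and *each critic* > *one reviewer*.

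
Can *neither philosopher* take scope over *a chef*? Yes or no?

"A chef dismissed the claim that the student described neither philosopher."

*neither philosopher* is embedded in the complex NP *the claim that the student described neither philosopher*.
The complex NP is opaque for QR — the quantifier is frozen inside the noun's complement.
So *neither philosopher* cannot raise high enough to outscope *a chef*; only the surface ordering *a chef* > *neither philosopher* is available.

No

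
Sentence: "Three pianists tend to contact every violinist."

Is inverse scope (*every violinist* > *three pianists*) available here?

Raising constructions are monoclausal for scope purposes; *every violinist* is not separated from *three pianists* by any island.
QR within a single clause is free, so the lower quantifier may take scope over the higher one.

Yes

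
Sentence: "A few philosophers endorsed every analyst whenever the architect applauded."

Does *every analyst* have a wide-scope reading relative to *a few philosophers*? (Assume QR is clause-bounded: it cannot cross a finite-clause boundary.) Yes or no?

Neither queried DP is inside the adjunct, so the adjunct-island constraint does not apply.
Since no island is crossed, the inverse ordering is licensed alongside surface scope.

Yes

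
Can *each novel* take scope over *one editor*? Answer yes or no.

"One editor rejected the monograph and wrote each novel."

Structurally, *each novel* is inside one conjunct of the coordinate structure (*wrote each novel*).
Asymmetric QR out of one conjunct violates the Coordinate Structure Constraint.
Hence only narrow scope for *each novel* (under *one editor*) survives.

No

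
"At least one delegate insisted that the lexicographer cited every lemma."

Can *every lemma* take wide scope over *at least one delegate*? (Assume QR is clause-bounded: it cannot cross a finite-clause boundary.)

The DP *every lemma* is contained in the finite complement clause *that the lexicographer cited every lemma*.
QR is clause-bounded, so the finite complement is a scope island for the embedded quantifier.
So *every lemma* cannot raise high enough to outscope *at least one delegate*; only the surface ordering *at least one delegate* > *every lemma* is available.

No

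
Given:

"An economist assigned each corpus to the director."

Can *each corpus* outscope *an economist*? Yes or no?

Both DPs are arguments of the same predicate; there is no clause or island boundary between them.
Since no island is crossed, the inverse ordering is licensed alongside surface scope.
The sentence is scopally ambiguous between *an economist* > *each corpus* and *each corpus* > *an economist*.

Yes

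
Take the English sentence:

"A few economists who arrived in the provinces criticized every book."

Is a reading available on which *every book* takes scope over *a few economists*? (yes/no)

Yes

*every book* sits in the matrix clause, not in the relative clause on *a few economists*.
QR within a single clause is free, so the lower quantifier may take scope over the higher one.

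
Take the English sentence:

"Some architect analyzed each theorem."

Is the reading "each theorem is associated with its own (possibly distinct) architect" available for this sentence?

The described interpretation is the *each theorem* > *some architect* scoping.
Both DPs are arguments of the same predicate; there is no clause or island boundary between them.
Ordinary QR to a clause-peripheral position gives the wide-scope LF for the lower DP.
So *each theorem* > *some architect* is among the available readings.

Yes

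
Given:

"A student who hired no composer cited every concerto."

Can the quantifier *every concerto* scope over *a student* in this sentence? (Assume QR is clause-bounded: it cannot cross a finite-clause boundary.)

The RC *who hired no composer* is an island, but *every concerto* is not inside it — it is the matrix object, a clausemate of *a student*.
Clause-internal QR can adjoin the lower DP above the subject, yielding the inverse reading.

Yes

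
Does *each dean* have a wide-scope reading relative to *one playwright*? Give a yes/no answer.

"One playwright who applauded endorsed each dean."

Although the sentence contains a relative clause (*who applauded*), *each dean* is outside it, in the matrix VP.
Ordinary QR to a clause-peripheral position gives the wide-scope LF for the lower DP.

Yes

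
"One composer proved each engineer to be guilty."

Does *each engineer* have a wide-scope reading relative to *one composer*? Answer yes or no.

*each engineer* is the subject of an ECM infinitive — the infinitival complement of an ECM verb is not a scope island, so *each engineer* can raise into the matrix clause.
Nothing blocks QR of the lower DP to a position above the higher one, so inverse scope is available.
The sentence is scopally ambiguous between *one composer* > *each engineer* and *each engineer* > *one composer*.

Yes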